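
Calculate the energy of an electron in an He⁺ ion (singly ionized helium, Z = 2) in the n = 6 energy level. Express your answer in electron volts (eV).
-1.511744 eV

The energy levels of a hydrogen-like atom are given by:
E_n = -13.6057 Z² / n² eV  (with Z = 2 for He⁺)

For n = 6:
E_6 = -13.6057 × 2² / 6²
E_6 = -13.6057 × 4 / 36
E_6 = -1.511744 eV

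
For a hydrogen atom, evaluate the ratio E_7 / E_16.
5.22449

Using E_n = -13.6057 Z² / n² eV with Z = 1:

E_7 = -13.6057 / 7² = -13.6057 / 49 = -0.27766734694 eV
E_16 = -13.6057 / 16² = -13.6057 / 256 = -0.05314726563 eV

The ratio is:
E_7/E_16 = (-0.27766734694) / (-0.05314726563)
E_7/E_16 = (-13.6057/49) / (-13.6057/256)
E_7/E_16 = 256/49
E_7/E_16 = 5.22449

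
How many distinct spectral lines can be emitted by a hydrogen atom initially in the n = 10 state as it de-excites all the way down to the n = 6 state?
10

The electron can occupy levels n = 6, 7, ..., 10 during de-excitation — that is m = 10 - 6 + 1 = 5 distinct levels.

The number of distinct spectral lines equals the number of ways to choose 2 of these m levels (each pair gives one possible emission transition):

Number of lines = m(m-1)/2 = 5×4/2 = 10

These correspond to all possible transitions between the 5 levels:
10 → 9, 10 → 8, 10 → 7, 10 → 6, 9 → 8, 9 → 7, 9 → 6, 8 → 7...

Each transition produces a photon with a unique energy (and thus wavelength). This count does not depend on Z.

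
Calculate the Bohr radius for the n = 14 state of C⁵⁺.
1.7286 nm (or 17.2865 Å)

The Bohr radius formula is:
r_n = n² a₀ / Z

where a₀ = 0.0529177 nm is the Bohr radius.

For C⁵⁺ (Z = 6) at n = 14:
r_14 = 14² × 0.0529177 nm / 6
r_14 = 196 × 0.0529177 nm / 6
r_14 = 10.37187 nm / 6
r_14 = 1.7286 nm

The electron orbits at approximately 1.7286 nm from the nucleus.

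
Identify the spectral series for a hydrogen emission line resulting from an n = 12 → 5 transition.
Pfund series

The spectral series in hydrogen are named based on the final (lower) energy level:
- Lyman series: n_final = 1 (ultraviolet)
- Balmer series: n_final = 2 (visible/near-UV)
- Paschen series: n_final = 3 (infrared)
- Brackett series: n_final = 4 (infrared)
- Pfund series: n_final = 5 (far infrared)

Since this transition ends at n = 5, it belongs to the Pfund series.

For reference, this 12 → 5 line has photon energy
ΔE = 13.6057 eV × (1/5² - 1/12²) = 0.44974397222 eV,
corresponding to wavelength λ = hc/ΔE = 1239.84 eV·nm / 0.44974397222 eV = 2756.76847 nm in the far infrared region.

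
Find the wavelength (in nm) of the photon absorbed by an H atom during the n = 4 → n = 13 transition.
1610.49733 nm

First, find the transition energy using E_n = -13.6057 / n² eV:
E_4 = -13.6057 / 4² = -0.85035625000 eV
E_13 = -13.6057 / 13² = -0.08050710059 eV

Photon energy: |ΔE| = |E_13 - E_4| = 0.76984914941 eV

Convert to wavelength using E = hc/λ with hc = 1239.84 eV·nm:
λ = hc/E = 1239.84 eV·nm / 0.76984914941 eV
λ = 1610.49733 nm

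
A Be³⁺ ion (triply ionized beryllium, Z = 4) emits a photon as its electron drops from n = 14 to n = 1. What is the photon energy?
216.580531 eV

The energy levels are E_n = -13.6057 Z² eV / n².

Energy at n = 14: E_14 = -13.6057 × 4² / 14² = -1.110669388 eV
Energy at n = 1: E_1 = -13.6057 × 4² / 1² = -217.691200000 eV

For emission (electron falling to lower state), the photon energy is:
E_photon = E_14 - E_1 = |-1.110669388 - (-217.691200000)|
E_photon = 216.580531 eV

This energy is carried away by the emitted photon.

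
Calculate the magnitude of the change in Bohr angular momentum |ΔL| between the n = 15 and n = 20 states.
5.27e-34 J·s (or 5ℏ)

In the Bohr model, L_n = nℏ where ℏ = 1.0546e-34 J·s.

L_20 = 20ℏ = 2.1092e-33 J·s
L_15 = 15ℏ = 1.5819e-33 J·s

ΔL = L_20 - L_15 = (20 - 15)ℏ = 5ℏ
ΔL = 5 × 1.0546e-34 J·s = 5.27e-34 J·s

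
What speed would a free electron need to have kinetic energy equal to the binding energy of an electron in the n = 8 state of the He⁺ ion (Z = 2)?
5.469e+05 m/s (or 0.18% of c)

The binding energy at n = 8 for He⁺ is:
E_8 = -13.6057 × 2²/8² = -0.8503563 eV
|E_8| = 0.8503563 eV

Convert to Joules:
KE = 0.8503563 eV × (1.602177 × 10⁻¹⁹ J/eV) = 1.36242e-19 J

Using KE = ½mv²:
v = √(2·KE/m_e)
v = √(2 × 1.36242e-19 J / 9.10938 × 10⁻³¹ kg)
v = 5.469e+05 m/s

This is approximately 0.18% the speed of light.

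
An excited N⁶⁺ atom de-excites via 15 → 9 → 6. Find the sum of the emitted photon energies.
15.55585 eV

The energy levels of N⁶⁺ are E_n = -13.6057 × 7² / n² eV.

First transition (15 → 9):
ΔE₁ = |E_9 - E_15|
ΔE₁ = |-8.23060864198 - (-2.96301911111)| = 5.26758953 eV

Second transition (9 → 6):
ΔE₂ = |E_6 - E_9|
ΔE₂ = |-18.51886944444 - (-8.23060864198)| = 10.28826080 eV

Total energy released:
E_total = ΔE₁ + ΔE₂ = 5.26758953 + 10.28826080 = 15.55585 eV

Note: This equals the direct transition 15 → 6: 15.55585 eV ✓
Energy is conserved regardless of the path taken.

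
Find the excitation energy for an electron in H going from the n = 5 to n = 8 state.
0.33 eV

The energy levels of a hydrogen-like atom are E_n = -13.6057 eV / n².

Energy at n = 5: E_5 = -13.6057 / 5² = -0.54423 eV
Energy at n = 8: E_8 = -13.6057 / 8² = -0.21259 eV

The excitation energy is the difference:
ΔE = E_8 - E_5
ΔE = -0.21259 - (-0.54423)
ΔE = 0.33 eV

Since this is positive, energy must be absorbed (photon absorption).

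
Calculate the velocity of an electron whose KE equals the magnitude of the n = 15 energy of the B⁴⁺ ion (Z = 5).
7.29e+05 m/s (or 0.24% of c)

The binding energy at n = 15 for B⁴⁺ is:
E_15 = -13.6057 × 5²/15² = -1.51174 eV
|E_15| = 1.51174 eV

Convert to Joules:
KE = 1.51174 eV × (1.602177 × 10⁻¹⁹ J/eV) = 2.4221e-19 J

Using KE = ½mv²:
v = √(2·KE/m_e)
v = √(2 × 2.4221e-19 J / 9.10938 × 10⁻³¹ kg)
v = 7.29e+05 m/s

This is approximately 0.24% the speed of light.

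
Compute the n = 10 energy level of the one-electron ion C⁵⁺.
-4.898052 eV

For hydrogen-like ions, the energy levels scale with Z²:
E_n = -13.6057 Z² / n² eV

For C⁵⁺ (Z = 6) at n = 10:
E_10 = -13.6057 × 6² / 10²
E_10 = -13.6057 × 36 / 100
E_10 = -489.8052 / 100
E_10 = -4.898052 eV

The energy is 36 times more negative than hydrogen at the same n due to the stronger nuclear charge.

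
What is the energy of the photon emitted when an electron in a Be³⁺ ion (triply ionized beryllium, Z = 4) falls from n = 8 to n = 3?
20.79 eV

The energy levels are E_n = -13.6057 Z² eV / n².

Energy at n = 8: E_8 = -13.6057 × 4² / 8² = -3.40143 eV
Energy at n = 3: E_3 = -13.6057 × 4² / 3² = -24.18791 eV

For emission (electron falling to lower state), the photon energy is:
E_photon = E_8 - E_3 = |-3.40143 - (-24.18791)|
E_photon = 20.79 eV

This energy is carried away by the emitted photon.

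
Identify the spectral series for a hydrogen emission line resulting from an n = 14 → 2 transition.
Balmer series

The spectral series in hydrogen are named based on the final (lower) energy level:
- Lyman series: n_final = 1 (ultraviolet)
- Balmer series: n_final = 2 (visible/near-UV)
- Paschen series: n_final = 3 (infrared)
- Brackett series: n_final = 4 (infrared)
- Pfund series: n_final = 5 (far infrared)

Since this transition ends at n = 2, it belongs to the Balmer series.

For reference, this 14 → 2 line has photon energy
ΔE = 13.6057 eV × (1/2² - 1/14²) = 3.332008 eV,
corresponding to wavelength λ = hc/ΔE = 1239.84 eV·nm / 3.332008 eV = 372.10 nm in the visible/near-UV region.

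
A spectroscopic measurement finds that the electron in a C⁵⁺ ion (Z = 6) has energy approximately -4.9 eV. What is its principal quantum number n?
n = 10

The exact energy levels follow E_n = -13.6057 Z² / n² eV with Z = 6.

The measured value (-4.9 eV) is reported to only 2 significant figures, so we must test candidate n values and see which one matches to that precision.

Candidate energies:
  n = 8:  E = -13.6057 × 6² / 8² = -7.65321 eV
  n = 9:  E = -13.6057 × 6² / 9² = -6.04698 eV
  n = 10:  E = -13.6057 × 6² / 10² = -4.89805 eV  ← matches
  n = 11:  E = -13.6057 × 6² / 11² = -4.04798 eV
  n = 12:  E = -13.6057 × 6² / 12² = -3.40143 eV

Checking against the measurement of -4.9 eV (2 sig figs), only n = 10 agrees:
E_10 = -4.89805 eV, which rounds to -4.9 eV ✓

Therefore n = 10.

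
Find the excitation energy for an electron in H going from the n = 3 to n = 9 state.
1.3438 eV

The energy levels of a hydrogen-like atom are E_n = -13.6057 eV / n².

Energy at n = 3: E_3 = -13.6057 / 3² = -1.5117444 eV
Energy at n = 9: E_9 = -13.6057 / 9² = -0.1679716 eV

The excitation energy is the difference:
ΔE = E_9 - E_3
ΔE = -0.1679716 - (-1.5117444)
ΔE = 1.3438 eV

Since this is positive, energy must be absorbed (photon absorption).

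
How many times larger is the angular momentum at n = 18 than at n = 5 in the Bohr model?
3.600

In the Bohr model, L_n = nℏ, so the ratio is purely the ratio of quantum numbers:

L_18/L_5 = 18ℏ / 5ℏ = 18/5 = 3.600

The angular momentum scales linearly with n.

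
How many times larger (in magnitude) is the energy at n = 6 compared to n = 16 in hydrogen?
7.1111

Using E_n = -13.6057 Z² / n² eV with Z = 1:

E_6 = -13.6057 / 6² = -13.6057 / 36 = -0.3779361111 eV
E_16 = -13.6057 / 16² = -13.6057 / 256 = -0.0531472656 eV

The ratio is:
E_6/E_16 = (-0.3779361111) / (-0.0531472656)
E_6/E_16 = (-13.6057/36) / (-13.6057/256)
E_6/E_16 = 256/36
E_6/E_16 = 7.1111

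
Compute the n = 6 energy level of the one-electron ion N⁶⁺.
-18.5189 eV

For hydrogen-like ions, the energy levels scale with Z²:
E_n = -13.6057 Z² / n² eV

For N⁶⁺ (Z = 7) at n = 6:
E_6 = -13.6057 × 7² / 6²
E_6 = -13.6057 × 49 / 36
E_6 = -666.6793 / 36
E_6 = -18.5189 eV

The energy is 49 times more negative than hydrogen at the same n due to the stronger nuclear charge.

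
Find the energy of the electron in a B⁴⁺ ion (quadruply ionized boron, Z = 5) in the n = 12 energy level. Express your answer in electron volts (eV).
-2.3621 eV

The energy levels of a hydrogen-like atom are given by:
E_n = -13.6057 Z² / n² eV  (with Z = 5 for B⁴⁺)

For n = 12:
E_12 = -13.6057 × 5² / 12²
E_12 = -13.6057 × 25 / 144
E_12 = -2.3621 eV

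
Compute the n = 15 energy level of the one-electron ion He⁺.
-0.2419 eV

For hydrogen-like ions, the energy levels scale with Z²:
E_n = -13.6057 Z² / n² eV

For He⁺ (Z = 2) at n = 15:
E_15 = -13.6057 × 2² / 15²
E_15 = -13.6057 × 4 / 225
E_15 = -54.4228 / 225
E_15 = -0.2419 eV

The energy is 4 times more negative than hydrogen at the same n due to the stronger nuclear charge.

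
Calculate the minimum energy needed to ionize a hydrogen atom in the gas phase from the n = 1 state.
13.61 eV

The ionization energy is the energy needed to remove the electron completely (n → ∞).

For hydrogen, E_n = -13.6057 eV / n².

At n = 1: E_1 = -13.6057 / 1² = -13.60570 eV
At n = ∞: E_∞ = 0 eV

Ionization energy = E_∞ - E_1 = 0 - (-13.60570) = 13.60570 eV
Ionization energy ≈ 13.61 eV

This is also called the binding energy of the electron in state n = 1.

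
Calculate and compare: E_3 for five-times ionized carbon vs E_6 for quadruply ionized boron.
C⁵⁺ at n = 3 (E = -54.42280 eV)

Using E_n = -13.6057 Z² / n² eV:

C⁵⁺ (Z = 6) at n = 3:
E = -13.6057 × 6² / 3² = -13.6057 × 36 / 9 = -54.42280000 eV

B⁴⁺ (Z = 5) at n = 6:
E = -13.6057 × 5² / 6² = -13.6057 × 25 / 36 = -9.44840278 eV

Since -54.42280000 eV < -9.44840278 eV,
C⁵⁺ at n = 3 is more tightly bound (requires more energy to ionize).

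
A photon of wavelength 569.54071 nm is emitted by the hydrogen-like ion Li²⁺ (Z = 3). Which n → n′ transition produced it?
n = 10 → n = 6

First, find the photon energy from the wavelength (hc = 1239.84 eV·nm):
E = hc/λ = 1239.84 eV·nm / 569.54071 nm = 2.1769120 eV

The energy levels of Li²⁺ satisfy E_n = -13.6057 × 3² / n² eV, so an emission n_i → n_f releases
ΔE = 13.6057 × 3² × (1/n_f² − 1/n_i²) eV.

Setting ΔE equal to the photon energy:
1/n_f² − 1/n_i² = 2.1769120 / (13.6057 × 3²) = 0.017777778

Since 1/n_i² must be positive, we need 1/n_f² > 0.017777778, i.e. n_f ≤ 7. For each allowed n_f, solve n_i = (1/n_f² − 0.017777778)^(−1/2) and check whether it is a whole number:
  n_f = 1: 1/n_i² = 1.000000000 − 0.017777778 = 0.982222222 → n_i = 1.009  (not an integer) ✗
  n_f = 2: 1/n_i² = 0.250000000 − 0.017777778 = 0.232222222 → n_i = 2.075  (not an integer) ✗
  n_f = 3: 1/n_i² = 0.111111111 − 0.017777778 = 0.093333333 → n_i = 3.273  (not an integer) ✗
  n_f = 4: 1/n_i² = 0.062500000 − 0.017777778 = 0.044722222 → n_i = 4.729  (not an integer) ✗
  n_f = 5: 1/n_i² = 0.040000000 − 0.017777778 = 0.022222222 → n_i = 6.708  (not an integer) ✗
  n_f = 6: 1/n_i² = 0.027777778 − 0.017777778 = 0.010000000 → n_i = 10.000  → integer, n_i = 10 ✓
  n_f = 7: 1/n_i² = 0.020408163 − 0.017777778 = 0.002630385 → n_i = 19.498  (not an integer) ✗

Only n_f = 6 gives an integer upper level, n_i = 10.

The transition is from n = 10 to n = 6 (emission).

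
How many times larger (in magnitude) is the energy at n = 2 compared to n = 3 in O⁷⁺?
2.25

Using E_n = -13.6057 Z² / n² eV with Z = 8:

E_2 = -13.6057 × 8² / 2² = -870.7648 / 4 = -217.69120000 eV
E_3 = -13.6057 × 8² / 3² = -870.7648 / 9 = -96.75164444 eV

The ratio is:
E_2/E_3 = (-217.69120000) / (-96.75164444)
E_2/E_3 = (-870.7648/4) / (-870.7648/9)
E_2/E_3 = 9/4
E_2/E_3 = 2.25
(Note: the Z² factors cancel in the ratio.)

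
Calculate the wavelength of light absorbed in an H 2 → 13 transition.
373.34 nm

First, find the transition energy using E_n = -13.6057 / n² eV:
E_2 = -13.6057 / 2² = -3.401425 eV
E_13 = -13.6057 / 13² = -0.080507 eV

Photon energy: |ΔE| = |E_13 - E_2| = 3.320918 eV

Convert to wavelength using E = hc/λ with hc = 1239.84 eV·nm:
λ = hc/E = 1239.84 eV·nm / 3.320918 eV
λ = 373.34 nm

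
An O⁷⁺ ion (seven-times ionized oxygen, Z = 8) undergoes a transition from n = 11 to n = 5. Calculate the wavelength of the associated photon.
44.866162 nm

First, find the transition energy using E_n = -13.6057 Z² / n² eV:
E_11 = -13.6057 × 8² / 11² = -7.19640331 eV
E_5 = -13.6057 × 8² / 5² = -34.83059200 eV

Photon energy: |ΔE| = |E_5 - E_11| = 27.63418869 eV

Convert to wavelength using E = hc/λ with hc = 1239.84 eV·nm:
λ = hc/E = 1239.84 eV·nm / 27.63418869 eV
λ = 44.866162 nm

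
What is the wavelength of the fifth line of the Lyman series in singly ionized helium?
23.43 nm

The lines of a series are numbered from the longest wavelength (smallest ΔE) outward; the fifth line is the transition from n = n_f + 5 to n_f.
The Lyman series has all transitions ending at n_f = 1.

For He⁺ (Z = 2), the fifth line (ε-line) is the jump from n = 6 to n = 1:
E_6 = -13.6057 × 2² / 6² = -1.5117 eV
E_1 = -13.6057 × 2² / 1² = -54.4228 eV
ΔE = E_6 - E_1 = 52.9111 eV

λ = hc/E = 1239.84 eV·nm / 52.9111 eV
λ = 23.43 nm

This is the ε-line of the Lyman series in He⁺.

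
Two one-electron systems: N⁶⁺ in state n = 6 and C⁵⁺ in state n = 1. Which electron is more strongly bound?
C⁵⁺ at n = 1 (E = -489.805200 eV)

Using E_n = -13.6057 Z² / n² eV:

N⁶⁺ (Z = 7) at n = 6:
E = -13.6057 × 7² / 6² = -13.6057 × 49 / 36 = -18.518869444 eV

C⁵⁺ (Z = 6) at n = 1:
E = -13.6057 × 6² / 1² = -13.6057 × 36 / 1 = -489.805200000 eV

Since -489.805200000 eV < -18.518869444 eV,
C⁵⁺ at n = 1 is more tightly bound (requires more energy to ionize).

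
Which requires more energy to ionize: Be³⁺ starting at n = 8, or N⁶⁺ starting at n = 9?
N⁶⁺ at n = 9 (E = -8.230609 eV)

Using E_n = -13.6057 Z² / n² eV:

Be³⁺ (Z = 4) at n = 8:
E = -13.6057 × 4² / 8² = -13.6057 × 16 / 64 = -3.401425000 eV

N⁶⁺ (Z = 7) at n = 9:
E = -13.6057 × 7² / 9² = -13.6057 × 49 / 81 = -8.230608642 eV

Since -8.230608642 eV < -3.401425000 eV,
N⁶⁺ at n = 9 is more tightly bound (requires more energy to ionize).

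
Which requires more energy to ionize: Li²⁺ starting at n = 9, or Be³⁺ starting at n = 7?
Be³⁺ at n = 7 (E = -4.442678 eV)

Using E_n = -13.6057 Z² / n² eV:

Li²⁺ (Z = 3) at n = 9:
E = -13.6057 × 3² / 9² = -13.6057 × 9 / 81 = -1.511744444 eV

Be³⁺ (Z = 4) at n = 7:
E = -13.6057 × 4² / 7² = -13.6057 × 16 / 49 = -4.442677551 eV

Since -4.442677551 eV < -1.511744444 eV,
Be³⁺ at n = 7 is more tightly bound (requires more energy to ionize).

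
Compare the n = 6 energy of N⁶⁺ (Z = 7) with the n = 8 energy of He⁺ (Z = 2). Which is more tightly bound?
N⁶⁺ at n = 6 (E = -18.519 eV)

Using E_n = -13.6057 Z² / n² eV:

N⁶⁺ (Z = 7) at n = 6:
E = -13.6057 × 7² / 6² = -13.6057 × 49 / 36 = -18.518869 eV

He⁺ (Z = 2) at n = 8:
E = -13.6057 × 2² / 8² = -13.6057 × 4 / 64 = -0.850356 eV

Since -18.518869 eV < -0.850356 eV,
N⁶⁺ at n = 6 is more tightly bound (requires more energy to ionize).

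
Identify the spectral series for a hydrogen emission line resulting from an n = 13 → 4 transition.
Brackett series

The spectral series in hydrogen are named based on the final (lower) energy level:
- Lyman series: n_final = 1 (ultraviolet)
- Balmer series: n_final = 2 (visible/near-UV)
- Paschen series: n_final = 3 (infrared)
- Brackett series: n_final = 4 (infrared)
- Pfund series: n_final = 5 (far infrared)

Since this transition ends at n = 4, it belongs to the Brackett series.

For reference, this 13 → 4 line has photon energy
ΔE = 13.6057 eV × (1/4² - 1/13²) = 0.769849149 eV,
corresponding to wavelength λ = hc/ΔE = 1239.84 eV·nm / 0.769849149 eV = 1610.497 nm in the infrared region.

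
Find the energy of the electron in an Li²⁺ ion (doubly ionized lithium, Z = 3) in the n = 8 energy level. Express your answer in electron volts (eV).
-1.91 eV

The energy levels of a hydrogen-like atom are given by:
E_n = -13.6057 Z² / n² eV  (with Z = 3 for Li²⁺)

For n = 8:
E_8 = -13.6057 × 3² / 8²
E_8 = -13.6057 × 9 / 64
E_8 = -1.91 eV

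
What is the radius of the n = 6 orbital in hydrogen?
1.9050 nm (or 19.0504 Å)

The Bohr radius formula is:
r_n = n² a₀ / Z

where a₀ = 0.0529177 nm is the Bohr radius.

For H (Z = 1) at n = 6:
r_6 = 6² × 0.0529177 nm / 1
r_6 = 36 × 0.0529177 nm / 1
r_6 = 1.90504 nm / 1
r_6 = 1.9050 nm

The electron orbits at approximately 1.9050 nm from the nucleus.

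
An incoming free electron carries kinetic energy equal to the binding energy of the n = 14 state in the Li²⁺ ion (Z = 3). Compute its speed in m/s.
4.6879e+05 m/s (or 0.15637% of c)

The binding energy at n = 14 for Li²⁺ is:
E_14 = -13.6057 × 3²/14² = -0.62475153 eV
|E_14| = 0.62475153 eV

Convert to Joules:
KE = 0.62475153 eV × (1.602177 × 10⁻¹⁹ J/eV) = 1.000963e-19 J

Using KE = ½mv²:
v = √(2·KE/m_e)
v = √(2 × 1.000963e-19 J / 9.10938 × 10⁻³¹ kg)
v = 4.6879e+05 m/s

This is approximately 0.15637% the speed of light.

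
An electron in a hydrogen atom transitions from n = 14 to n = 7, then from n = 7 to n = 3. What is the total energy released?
1.44 eV

The energy levels of hydrogen are E_n = -13.6057 / n² eV.

First transition (14 → 7):
ΔE₁ = |E_7 - E_14|
ΔE₁ = |-0.27766735 - (-0.06941684)| = 0.20825 eV

Second transition (7 → 3):
ΔE₂ = |E_3 - E_7|
ΔE₂ = |-1.51174444 - (-0.27766735)| = 1.23408 eV

Total energy released:
E_total = ΔE₁ + ΔE₂ = 0.20825 + 1.23408 = 1.44 eV

Note: This equals the direct transition 14 → 3: 1.44 eV ✓
Energy is conserved regardless of the path taken.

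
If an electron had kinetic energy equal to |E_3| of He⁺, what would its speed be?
1.458e+06 m/s (or 0.49% of c)

The binding energy at n = 3 for He⁺ is:
E_3 = -13.6057 × 2²/3² = -6.046978 eV
|E_3| = 6.046978 eV

Convert to Joules:
KE = 6.046978 eV × (1.602177 × 10⁻¹⁹ J/eV) = 9.68833e-19 J

Using KE = ½mv²:
v = √(2·KE/m_e)
v = √(2 × 9.68833e-19 J / 9.10938 × 10⁻³¹ kg)
v = 1.458e+06 m/s

This is approximately 0.49% the speed of light.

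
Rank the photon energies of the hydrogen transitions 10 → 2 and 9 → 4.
10 → 2

Calculate the energy for each transition:

Transition 10 → 2:
ΔE₁ = |E_2 - E_10| = |-13.6057/2² - (-13.6057/10²)|
ΔE₁ = |-3.401425000 - (-0.136057000)| = 3.265368 eV

Transition 9 → 4:
ΔE₂ = |E_4 - E_9| = |-13.6057/4² - (-13.6057/9²)|
ΔE₂ = |-0.850356250 - (-0.167971605)| = 0.682385 eV

Since 3.265368 eV > 0.682385 eV, the transition 10 → 2 emits the more energetic photon.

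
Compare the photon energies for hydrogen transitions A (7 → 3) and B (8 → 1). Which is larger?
8 → 1

Calculate the energy for each transition:

Transition 7 → 3:
ΔE₁ = |E_3 - E_7| = |-13.6057/3² - (-13.6057/7²)|
ΔE₁ = |-1.51174444444 - (-0.27766734694)| = 1.23407710 eV

Transition 8 → 1:
ΔE₂ = |E_1 - E_8| = |-13.6057/1² - (-13.6057/8²)|
ΔE₂ = |-13.60570000000 - (-0.21258906250)| = 13.39311094 eV

Since 13.39311094 eV > 1.23407710 eV, the transition 8 → 1 emits the more energetic photon.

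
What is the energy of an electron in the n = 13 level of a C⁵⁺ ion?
-2.8983 eV

For hydrogen-like ions, the energy levels scale with Z²:
E_n = -13.6057 Z² / n² eV

For C⁵⁺ (Z = 6) at n = 13:
E_13 = -13.6057 × 6² / 13²
E_13 = -13.6057 × 36 / 169
E_13 = -489.8052 / 169
E_13 = -2.8983 eV

The energy is 36 times more negative than hydrogen at the same n due to the stronger nuclear charge.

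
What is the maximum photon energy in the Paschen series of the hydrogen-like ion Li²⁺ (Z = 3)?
13.606 eV

The series limit corresponds to the transition from n = ∞ to n = 3.
This is the highest energy (shortest wavelength) transition in the Paschen series.

E_∞ = 0 eV
E_3 = -13.6057 × 3² / 3² = -13.606 eV

Energy at series limit:
ΔE = E_∞ - E_3 = 0 - (-13.606) = 13.606 eV

This energy equals the ionization energy from the n = 3 state of Li²⁺.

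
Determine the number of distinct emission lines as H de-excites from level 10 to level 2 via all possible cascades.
36

The electron can occupy levels n = 2, 3, ..., 10 during de-excitation — that is m = 10 - 2 + 1 = 9 distinct levels.

The number of distinct spectral lines equals the number of ways to choose 2 of these m levels (each pair gives one possible emission transition):

Number of lines = m(m-1)/2 = 9×8/2 = 36

These correspond to all possible transitions between the 9 levels:
10 → 9, 10 → 8, 10 → 7, 10 → 6, 10 → 5, 10 → 4, 10 → 3, 10 → 2...

Each transition produces a photon with a unique energy (and thus wavelength). This count does not depend on Z.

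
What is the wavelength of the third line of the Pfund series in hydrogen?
3738.52 nm

The lines of a series are numbered from the longest wavelength (smallest ΔE) outward; the third line is the transition from n = n_f + 3 to n_f.
The Pfund series has all transitions ending at n_f = 5.

For H, the third line (γ-line) is the jump from n = 8 to n = 5:
E_8 = -13.6057 / 8² = -0.21258906 eV
E_5 = -13.6057 / 5² = -0.54422800 eV
ΔE = E_8 - E_5 = 0.33163894 eV

λ = hc/E = 1239.84 eV·nm / 0.33163894 eV
λ = 3738.52 nm

This is the γ-line of the Pfund series in H.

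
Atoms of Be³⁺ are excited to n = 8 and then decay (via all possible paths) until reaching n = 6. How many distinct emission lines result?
3

The electron can occupy levels n = 6, 7, ..., 8 during de-excitation — that is m = 8 - 6 + 1 = 3 distinct levels.

The number of distinct spectral lines equals the number of ways to choose 2 of these m levels (each pair gives one possible emission transition):

Number of lines = m(m-1)/2 = 3×2/2 = 3

These correspond to all possible transitions between the 3 levels:
8 → 7, 8 → 6, 7 → 6

Each transition produces a photon with a unique energy (and thus wavelength). This count does not depend on Z.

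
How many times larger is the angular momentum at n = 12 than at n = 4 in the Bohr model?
3.00000

In the Bohr model, L_n = nℏ, so the ratio is purely the ratio of quantum numbers:

L_12/L_4 = 12ℏ / 4ℏ = 12/4 = 3.00000

The angular momentum scales linearly with n.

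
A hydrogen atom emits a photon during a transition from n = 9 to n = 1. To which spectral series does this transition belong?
Lyman series

The spectral series in hydrogen are named based on the final (lower) energy level:
- Lyman series: n_final = 1 (ultraviolet)
- Balmer series: n_final = 2 (visible/near-UV)
- Paschen series: n_final = 3 (infrared)
- Brackett series: n_final = 4 (infrared)
- Pfund series: n_final = 5 (far infrared)

Since this transition ends at n = 1, it belongs to the Lyman series.

For reference, this 9 → 1 line has photon energy
ΔE = 13.6057 eV × (1/1² - 1/9²) = 13.4377284 eV,
corresponding to wavelength λ = hc/ΔE = 1239.84 eV·nm / 13.4377284 eV = 92.26559 nm in the ultraviolet region.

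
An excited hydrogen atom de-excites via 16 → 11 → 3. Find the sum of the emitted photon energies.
1.458597 eV

The energy levels of hydrogen are E_n = -13.6057 / n² eV.

First transition (16 → 11):
ΔE₁ = |E_11 - E_16|
ΔE₁ = |-0.112443801653 - (-0.053147265625)| = 0.059296536 eV

Second transition (11 → 3):
ΔE₂ = |E_3 - E_11|
ΔE₂ = |-1.511744444444 - (-0.112443801653)| = 1.399300643 eV

Total energy released:
E_total = ΔE₁ + ΔE₂ = 0.059296536 + 1.399300643 = 1.458597 eV

Note: This equals the direct transition 16 → 3: 1.458597 eV ✓
Energy is conserved regardless of the path taken.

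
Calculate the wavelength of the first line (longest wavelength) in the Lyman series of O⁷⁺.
1.8985 nm

The longest wavelength corresponds to the smallest energy transition in the series.
The Lyman series has all transitions ending at n_f = 1.

For O⁷⁺ (Z = 8), the first line (α-line) is the jump from n = 2 to n = 1:
E_2 = -13.6057 × 8² / 2² = -217.691200 eV
E_1 = -13.6057 × 8² / 1² = -870.764800 eV
ΔE = E_2 - E_1 = 653.073600 eV

λ = hc/E = 1239.84 eV·nm / 653.073600 eV
λ = 1.8985 nm

This is the α-line of the Lyman series in O⁷⁺.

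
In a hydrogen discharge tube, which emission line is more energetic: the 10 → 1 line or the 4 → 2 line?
10 → 1

Calculate the energy for each transition:

Transition 10 → 1:
ΔE₁ = |E_1 - E_10| = |-13.6057/1² - (-13.6057/10²)|
ΔE₁ = |-13.605700000000 - (-0.136057000000)| = 13.469643000 eV

Transition 4 → 2:
ΔE₂ = |E_2 - E_4| = |-13.6057/2² - (-13.6057/4²)|
ΔE₂ = |-3.401425000000 - (-0.850356250000)| = 2.551068750 eV

Since 13.469643000 eV > 2.551068750 eV, the transition 10 → 1 emits the more energetic photon.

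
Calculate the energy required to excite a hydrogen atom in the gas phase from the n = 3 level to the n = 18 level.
1.4698 eV

The energy levels of a hydrogen-like atom are E_n = -13.6057 eV / n².

Energy at n = 3: E_3 = -13.6057 / 3² = -1.5117444 eV
Energy at n = 18: E_18 = -13.6057 / 18² = -0.0419929 eV

The excitation energy is the difference:
ΔE = E_18 - E_3
ΔE = -0.0419929 - (-1.5117444)
ΔE = 1.4698 eV

Since this is positive, energy must be absorbed (photon absorption).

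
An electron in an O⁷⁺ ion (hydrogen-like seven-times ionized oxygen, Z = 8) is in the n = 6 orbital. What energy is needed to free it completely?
24.188 eV

The ionization energy is the energy needed to remove the electron completely (n → ∞).

For a hydrogen-like ion with Z = 8, E_n = -13.6057 Z² / n² eV.

At n = 6: E_6 = -13.6057 × 8² / 6² = -24.187911 eV
At n = ∞: E_∞ = 0 eV

Ionization energy = E_∞ - E_6 = 0 - (-24.187911) = 24.187911 eV
Ionization energy ≈ 24.188 eV

This is also called the binding energy of the electron in state n = 6.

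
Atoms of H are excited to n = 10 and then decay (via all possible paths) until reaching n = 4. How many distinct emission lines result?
21

The electron can occupy levels n = 4, 5, ..., 10 during de-excitation — that is m = 10 - 4 + 1 = 7 distinct levels.

The number of distinct spectral lines equals the number of ways to choose 2 of these m levels (each pair gives one possible emission transition):

Number of lines = m(m-1)/2 = 7×6/2 = 21

These correspond to all possible transitions between the 7 levels:
10 → 9, 10 → 8, 10 → 7, 10 → 6, 10 → 5, 10 → 4, 9 → 8, 9 → 7...

Each transition produces a photon with a unique energy (and thus wavelength). This count does not depend on Z.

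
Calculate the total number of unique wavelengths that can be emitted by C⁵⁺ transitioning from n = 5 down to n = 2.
6

The electron can occupy levels n = 2, 3, ..., 5 during de-excitation — that is m = 5 - 2 + 1 = 4 distinct levels.

The number of distinct spectral lines equals the number of ways to choose 2 of these m levels (each pair gives one possible emission transition):

Number of lines = m(m-1)/2 = 4×3/2 = 6

These correspond to all possible transitions between the 4 levels:
5 → 4, 5 → 3, 5 → 2, 4 → 3, 4 → 2, 3 → 2

Each transition produces a photon with a unique energy (and thus wavelength). This count does not depend on Z.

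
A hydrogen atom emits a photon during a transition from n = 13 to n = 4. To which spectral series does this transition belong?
Brackett series

The spectral series in hydrogen are named based on the final (lower) energy level:
- Lyman series: n_final = 1 (ultraviolet)
- Balmer series: n_final = 2 (visible/near-UV)
- Paschen series: n_final = 3 (infrared)
- Brackett series: n_final = 4 (infrared)
- Pfund series: n_final = 5 (far infrared)

Since this transition ends at n = 4, it belongs to the Brackett series.

For reference, this 13 → 4 line has photon energy
ΔE = 13.6057 eV × (1/4² - 1/13²) = 0.76984915 eV,
corresponding to wavelength λ = hc/ΔE = 1239.84 eV·nm / 0.76984915 eV = 1610.50 nm in the infrared region.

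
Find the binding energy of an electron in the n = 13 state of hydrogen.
0.08051 eV

The ionization energy is the energy needed to remove the electron completely (n → ∞).

For hydrogen, E_n = -13.6057 eV / n².

At n = 13: E_13 = -13.6057 / 13² = -0.08050710 eV
At n = ∞: E_∞ = 0 eV

Ionization energy = E_∞ - E_13 = 0 - (-0.08050710) = 0.08050710 eV
Ionization energy ≈ 0.08051 eV

This is also called the binding energy of the electron in state n = 13.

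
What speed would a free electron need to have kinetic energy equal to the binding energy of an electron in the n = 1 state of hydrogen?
2.18769e+06 m/s (or 0.72974% of c)

The binding energy at n = 1 for hydrogen is:
E_1 = -13.6057/1² = -13.6057000 eV
|E_1| = 13.6057000 eV

Convert to Joules:
KE = 13.6057000 eV × (1.602177 × 10⁻¹⁹ J/eV) = 2.1798740e-18 J

Using KE = ½mv²:
v = √(2·KE/m_e)
v = √(2 × 2.1798740e-18 J / 9.10938 × 10⁻³¹ kg)
v = 2.18769e+06 m/s

This is approximately 0.72974% the speed of light.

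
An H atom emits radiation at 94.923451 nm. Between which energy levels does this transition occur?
n = 5 → n = 1

First, find the photon energy from the wavelength (hc = 1239.84 eV·nm):
E = hc/λ = 1239.84 eV·nm / 94.923451 nm = 13.061472 eV

The energy levels of hydrogen satisfy E_n = -13.6057 / n² eV, so an emission n_i → n_f releases
ΔE = 13.6057 × (1/n_f² − 1/n_i²) eV.

Setting ΔE equal to the photon energy:
1/n_f² − 1/n_i² = 13.061472 / 13.6057 = 0.96000000

Since 1/n_i² must be positive, we need 1/n_f² > 0.96000000, i.e. n_f ≤ 1. For each allowed n_f, solve n_i = (1/n_f² − 0.96000000)^(−1/2) and check whether it is a whole number:
  n_f = 1: 1/n_i² = 1.00000000 − 0.96000000 = 0.04000000 → n_i = 5.000  → integer, n_i = 5 ✓

Only n_f = 1 gives an integer upper level, n_i = 5.

The transition is from n = 5 to n = 1 (emission).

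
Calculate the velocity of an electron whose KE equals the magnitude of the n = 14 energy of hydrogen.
1.56e+05 m/s (or 0.05% of c)

The binding energy at n = 14 for hydrogen is:
E_14 = -13.6057/14² = -0.0694168 eV
|E_14| = 0.0694168 eV

Convert to Joules:
KE = 0.0694168 eV × (1.602177 × 10⁻¹⁹ J/eV) = 1.1122e-20 J

Using KE = ½mv²:
v = √(2·KE/m_e)
v = √(2 × 1.1122e-20 J / 9.10938 × 10⁻³¹ kg)
v = 1.56e+05 m/s

This is approximately 0.05% the speed of light.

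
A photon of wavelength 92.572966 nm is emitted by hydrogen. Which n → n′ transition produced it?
n = 8 → n = 1

First, find the photon energy from the wavelength (hc = 1239.84 eV·nm):
E = hc/λ = 1239.84 eV·nm / 92.572966 nm = 13.393111 eV

The energy levels of hydrogen satisfy E_n = -13.6057 / n² eV, so an emission n_i → n_f releases
ΔE = 13.6057 × (1/n_f² − 1/n_i²) eV.

Setting ΔE equal to the photon energy:
1/n_f² − 1/n_i² = 13.393111 / 13.6057 = 0.98437500

Since 1/n_i² must be positive, we need 1/n_f² > 0.98437500, i.e. n_f ≤ 1. For each allowed n_f, solve n_i = (1/n_f² − 0.98437500)^(−1/2) and check whether it is a whole number:
  n_f = 1: 1/n_i² = 1.00000000 − 0.98437500 = 0.01562500 → n_i = 8.000  → integer, n_i = 8 ✓

Only n_f = 1 gives an integer upper level, n_i = 8.

The transition is from n = 8 to n = 1 (emission).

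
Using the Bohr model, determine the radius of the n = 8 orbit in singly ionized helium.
1.6934 nm (or 16.9337 Å)

The Bohr radius formula is:
r_n = n² a₀ / Z

where a₀ = 0.0529177 nm is the Bohr radius.

For He⁺ (Z = 2) at n = 8:
r_8 = 8² × 0.0529177 nm / 2
r_8 = 64 × 0.0529177 nm / 2
r_8 = 3.38673 nm / 2
r_8 = 1.6934 nm

The electron orbits at approximately 1.6934 nm from the nucleus.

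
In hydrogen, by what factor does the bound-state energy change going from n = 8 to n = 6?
1.778

Using E_n = -13.6057 Z² / n² eV with Z = 1:

E_6 = -13.6057 / 6² = -13.6057 / 36 = -0.377936111 eV
E_8 = -13.6057 / 8² = -13.6057 / 64 = -0.212589063 eV

The ratio is:
E_6/E_8 = (-0.377936111) / (-0.212589063)
E_6/E_8 = (-13.6057/36) / (-13.6057/64)
E_6/E_8 = 64/36
E_6/E_8 = 1.778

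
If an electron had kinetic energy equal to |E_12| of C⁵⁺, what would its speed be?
1.09e+06 m/s (or 0.3649% of c)

The binding energy at n = 12 for C⁵⁺ is:
E_12 = -13.6057 × 6²/12² = -3.401425 eV
|E_12| = 3.401425 eV

Convert to Joules:
KE = 3.401425 eV × (1.602177 × 10⁻¹⁹ J/eV) = 5.4497e-19 J

Using KE = ½mv²:
v = √(2·KE/m_e)
v = √(2 × 5.4497e-19 J / 9.10938 × 10⁻³¹ kg)
v = 1.09e+06 m/s

This is approximately 0.3649% the speed of light.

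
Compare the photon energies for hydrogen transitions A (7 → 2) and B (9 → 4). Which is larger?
7 → 2

Calculate the energy for each transition:

Transition 7 → 2:
ΔE₁ = |E_2 - E_7| = |-13.6057/2² - (-13.6057/7²)|
ΔE₁ = |-3.401425000000 - (-0.277667346939)| = 3.123757653 eV

Transition 9 → 4:
ΔE₂ = |E_4 - E_9| = |-13.6057/4² - (-13.6057/9²)|
ΔE₂ = |-0.850356250000 - (-0.167971604938)| = 0.682384645 eV

Since 3.123757653 eV > 0.682384645 eV, the transition 7 → 2 emits the more energetic photon.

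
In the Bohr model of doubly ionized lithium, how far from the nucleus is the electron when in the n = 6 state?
0.635013 nm (or 6.350127 Å)

The Bohr radius formula is:
r_n = n² a₀ / Z

where a₀ = 0.052917721 nm is the Bohr radius.

For Li²⁺ (Z = 3) at n = 6:
r_6 = 6² × 0.052917721 nm / 3
r_6 = 36 × 0.052917721 nm / 3
r_6 = 1.9050380 nm / 3
r_6 = 0.635013 nm

The electron orbits at approximately 0.635013 nm from the nucleus.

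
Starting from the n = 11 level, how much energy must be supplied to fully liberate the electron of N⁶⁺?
5.51 eV

The ionization energy is the energy needed to remove the electron completely (n → ∞).

For a hydrogen-like ion with Z = 7, E_n = -13.6057 Z² / n² eV.

At n = 11: E_11 = -13.6057 × 7² / 11² = -5.50975 eV
At n = ∞: E_∞ = 0 eV

Ionization energy = E_∞ - E_11 = 0 - (-5.50975) = 5.50975 eV
Ionization energy ≈ 5.51 eV

This is also called the binding energy of the electron in state n = 11.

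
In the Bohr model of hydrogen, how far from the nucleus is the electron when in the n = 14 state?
10.3719 nm (or 103.7187 Å)

The Bohr radius formula is:
r_n = n² a₀ / Z

where a₀ = 0.0529177 nm is the Bohr radius.

For H (Z = 1) at n = 14:
r_14 = 14² × 0.0529177 nm / 1
r_14 = 196 × 0.0529177 nm / 1
r_14 = 10.37187 nm / 1
r_14 = 10.3719 nm

The electron orbits at approximately 10.3719 nm from the nucleus.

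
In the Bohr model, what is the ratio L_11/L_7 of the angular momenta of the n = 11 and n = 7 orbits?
1.57143

In the Bohr model, L_n = nℏ, so the ratio is purely the ratio of quantum numbers:

L_11/L_7 = 11ℏ / 7ℏ = 11/7 = 1.57143

The angular momentum scales linearly with n.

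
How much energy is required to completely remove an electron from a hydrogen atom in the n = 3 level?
1.511744 eV

The ionization energy is the energy needed to remove the electron completely (n → ∞).

For hydrogen, E_n = -13.6057 eV / n².

At n = 3: E_3 = -13.6057 / 3² = -1.511744444 eV
At n = ∞: E_∞ = 0 eV

Ionization energy = E_∞ - E_3 = 0 - (-1.511744444) = 1.511744444 eV
Ionization energy ≈ 1.511744 eV

This is also called the binding energy of the electron in state n = 3.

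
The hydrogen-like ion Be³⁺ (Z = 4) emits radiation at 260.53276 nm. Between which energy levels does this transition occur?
n = 13 → n = 6

First, find the photon energy from the wavelength (hc = 1239.84 eV·nm):
E = hc/λ = 1239.84 eV·nm / 260.53276 nm = 4.7588641 eV

The energy levels of Be³⁺ satisfy E_n = -13.6057 × 4² / n² eV, so an emission n_i → n_f releases
ΔE = 13.6057 × 4² × (1/n_f² − 1/n_i²) eV.

Setting ΔE equal to the photon energy:
1/n_f² − 1/n_i² = 4.7588641 / (13.6057 × 4²) = 0.021860618

Since 1/n_i² must be positive, we need 1/n_f² > 0.021860618, i.e. n_f ≤ 6. For each allowed n_f, solve n_i = (1/n_f² − 0.021860618)^(−1/2) and check whether it is a whole number:
  n_f = 1: 1/n_i² = 1.000000000 − 0.021860618 = 0.978139382 → n_i = 1.011  (not an integer) ✗
  n_f = 2: 1/n_i² = 0.250000000 − 0.021860618 = 0.228139382 → n_i = 2.094  (not an integer) ✗
  n_f = 3: 1/n_i² = 0.111111111 − 0.021860618 = 0.089250493 → n_i = 3.347  (not an integer) ✗
  n_f = 4: 1/n_i² = 0.062500000 − 0.021860618 = 0.040639382 → n_i = 4.961  (not an integer) ✗
  n_f = 5: 1/n_i² = 0.040000000 − 0.021860618 = 0.018139382 → n_i = 7.425  (not an integer) ✗
  n_f = 6: 1/n_i² = 0.027777778 − 0.021860618 = 0.005917160 → n_i = 13.000  → integer, n_i = 13 ✓

Only n_f = 6 gives an integer upper level, n_i = 13.

The transition is from n = 13 to n = 6 (emission).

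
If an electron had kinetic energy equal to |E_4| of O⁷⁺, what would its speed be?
4.38e+06 m/s (or 1.459472% of c)

The binding energy at n = 4 for O⁷⁺ is:
E_4 = -13.6057 × 8²/4² = -54.42280000 eV
|E_4| = 54.42280000 eV

Convert to Joules:
KE = 54.42280000 eV × (1.602177 × 10⁻¹⁹ J/eV) = 8.7195e-18 J

Using KE = ½mv²:
v = √(2·KE/m_e)
v = √(2 × 8.7195e-18 J / 9.10938 × 10⁻³¹ kg)
v = 4.38e+06 m/s

This is approximately 1.459472% the speed of light.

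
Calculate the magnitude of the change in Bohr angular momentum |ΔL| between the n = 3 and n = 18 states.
1.58e-33 J·s (or 15ℏ)

In the Bohr model, L_n = nℏ where ℏ = 1.0546e-34 J·s.

L_18 = 18ℏ = 1.8983e-33 J·s
L_3 = 3ℏ = 3.1638e-34 J·s

ΔL = L_18 - L_3 = (18 - 3)ℏ = 15ℏ
ΔL = 15 × 1.0546e-34 J·s = 1.58e-33 J·s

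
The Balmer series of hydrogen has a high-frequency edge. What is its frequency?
8.22e+14 Hz

The series limit corresponds to the transition from n = ∞ to n = 2.
This is the highest energy (shortest wavelength) transition in the Balmer series.

E_∞ = 0 eV
E_2 = -13.6057 / 2² = -3.401425 eV

Energy at series limit:
ΔE = E_∞ - E_2 = 0 - (-3.401425) = 3.401425 eV
E = 3.401425 eV × (1.602177 × 10⁻¹⁹ J/eV) = 5.4497e-19 J
f = E/h = 5.4497e-19 J / (6.62607 × 10⁻³⁴ J·s) = 8.22e+14 Hz

This energy equals the ionization energy from the n = 2 state of hydrogen.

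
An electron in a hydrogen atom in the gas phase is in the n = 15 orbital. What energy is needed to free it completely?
0.060 eV

The ionization energy is the energy needed to remove the electron completely (n → ∞).

For hydrogen, E_n = -13.6057 eV / n².

At n = 15: E_15 = -13.6057 / 15² = -0.060470 eV
At n = ∞: E_∞ = 0 eV

Ionization energy = E_∞ - E_15 = 0 - (-0.060470) = 0.060470 eV
Ionization energy ≈ 0.060 eV

This is also called the binding energy of the electron in state n = 15.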